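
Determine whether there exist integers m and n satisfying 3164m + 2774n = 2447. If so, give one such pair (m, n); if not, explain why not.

gcd(3164, 2774) = 2, so every integer of the form 3164m + 2774n is a multiple of 2.
However 2447 leaves remainder 1 on division by 2.
Hence no integers m, n satisfy the equation.

No such integers exist.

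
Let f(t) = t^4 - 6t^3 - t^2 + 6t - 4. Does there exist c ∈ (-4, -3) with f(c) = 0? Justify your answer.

f(-4) = 596 and f(-3) = 212, both positive, so a sign-change argument is unavailable; we show f keeps this sign on the whole interval.
Shift to the endpoint -3: with t = -3 − u (0 < u < 1), one computes f(-3 − u) = u^4 + 18u^3 + 107u^2 + 258u + 212.
All 5 nonzero coefficients of this polynomial in u are positive; hence for u > 0 the value is a sum of positive terms (the constant 212 among them).
So f is strictly positive on (-4, -3); no root exists in the interval.

No such root exists.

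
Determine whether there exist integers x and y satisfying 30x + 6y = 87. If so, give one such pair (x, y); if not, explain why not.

No such integers exist.

Both 30 and 6 are divisible by gcd(30, 6) = 6, hence so is any combination 30x + 6y.
However 87 leaves remainder 3 on division by 6.
So the equation is unsolvable over ℤ.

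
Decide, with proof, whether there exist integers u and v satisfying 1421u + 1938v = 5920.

1421 and 1938 are coprime, so 1421u + 1938v ranges over all of ℤ.
Euclidean algorithm: 1938 = 1·1421 + 517, 1421 = 2·517 + 387, 517 = 1·387 + 130, 387 = 2·130 + 127, 130 = 1·127 + 3, 127 = 42·3 + 1, 3 = 3·1 + 0.
Working back up the chain: 1 = 127 − 42·3 = 127 − 42·(130 − 1·127) = −42·130 + 43·127 = −42·130 + 43·(387 − 2·130) = 43·387 − 128·130 = 43·387 − 128·(517 − 1·387) = −128·517 + 171·387 = −128·517 + 171·(1421 − 2·517) = 171·1421 − 470·517 = 171·1421 − 470·(1938 − 1·1421) = −470·1938 + 641·1421. So 1421·641 + 1938·(-470) = 1.
Times 5920: 1421·3794720 + 1938·(-2782400) = 5920, so (3794720, -2782400) solves it.
Subtracting 1958·1938 from u and adding 1958·1421 to v gives the tidier solution (116, -82).
Indeed 1421·116 + 1938·(-82) = 164836 − 158916 = 5920.

u = 116, v = -82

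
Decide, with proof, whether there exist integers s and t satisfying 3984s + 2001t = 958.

No, no such integers exist.

Both 3984 and 2001 are divisible by gcd(3984, 2001) = 3, hence so is any combination 3984s + 2001t.
But 958 = 3·319 + 1, so 3 ∤ 958.
Hence no integers s, t satisfy the equation.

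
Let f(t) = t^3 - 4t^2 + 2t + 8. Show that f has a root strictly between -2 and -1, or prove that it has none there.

f(-2) = -20 and f(-1) = 1, which have opposite signs.
As a polynomial, f is continuous on every closed interval.
By the Intermediate Value Theorem f must vanish at some point of (-2, -1).

Such a root exists.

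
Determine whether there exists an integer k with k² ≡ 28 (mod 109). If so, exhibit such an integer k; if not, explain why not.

k = 30

Take k = 30. Then 30² = 900 = 8·109 + 28, so 30² ≡ 28 (mod 109).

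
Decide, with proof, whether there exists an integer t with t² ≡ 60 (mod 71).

Take t = 42. Then 42² = 1764 = 24·71 + 60, so 42² ≡ 60 (mod 71).

t = 42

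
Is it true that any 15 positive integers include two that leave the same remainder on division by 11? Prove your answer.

True.

Each integer lies in one of the 11 residue classes modulo 11.
With 15 integers and only 11 classes, the pigeonhole principle forces two of them, say a and b, into the same class.
That is, a and b leave the same remainder on division by 11, as claimed.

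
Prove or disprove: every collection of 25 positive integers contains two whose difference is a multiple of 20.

Yes, this is always true.

Each integer lies in one of the 20 residue classes modulo 20.
With 25 integers and only 20 classes, the pigeonhole principle forces two of them, say a and b, into the same class.
Then a ≡ b (mod 20), i.e. 20 ∣ (a − b).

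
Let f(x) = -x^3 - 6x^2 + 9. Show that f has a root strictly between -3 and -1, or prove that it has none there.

f(-3) = -18 and f(-1) = 4, which have opposite signs.
Since f is a polynomial it is continuous on [-3, -1].
By the Intermediate Value Theorem f must vanish at some point of (-3, -1).

Yes, f has a root in the interval.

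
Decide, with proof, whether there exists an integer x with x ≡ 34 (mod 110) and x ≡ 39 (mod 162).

No such integer exists.

Both moduli are multiples of 2 = gcd(110, 162), so any solution would satisfy x ≡ 34 and x ≡ 39 modulo 2 simultaneously.
But 34 mod 2 = 0 while 39 mod 2 = 1, a contradiction.
Hence the system has no solution.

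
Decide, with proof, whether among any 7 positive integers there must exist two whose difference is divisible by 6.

True.

Partition the integers by their residue mod 6; there are 6 classes.
Since 7 > 6, two of the 7 integers must share a residue class by the pigeonhole principle; call them a and b.
Their difference a − b is then a multiple of 6.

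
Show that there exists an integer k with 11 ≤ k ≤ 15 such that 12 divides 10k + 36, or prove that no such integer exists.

Try k = 12: 10·12 + 36 = 156 = 13·12, which is divisible by 12.

k = 12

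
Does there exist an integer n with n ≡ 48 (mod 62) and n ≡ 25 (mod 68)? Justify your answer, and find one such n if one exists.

There is no such integer.

Both moduli are multiples of 2 = gcd(62, 68), so any solution would satisfy n ≡ 48 and n ≡ 25 modulo 2 simultaneously.
These are incompatible: 48 − 25 = 23 is not divisible by 2.
Hence the system has no solution.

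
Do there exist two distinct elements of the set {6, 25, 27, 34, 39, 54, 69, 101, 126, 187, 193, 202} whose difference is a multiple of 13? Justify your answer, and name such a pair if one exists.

There is no such pair.

Residues mod 13: 6↦6, 25↦12, 27↦1, 34↦8, 39↦0, 54↦2, 69↦4, 101↦10, 126↦9, 187↦5, 193↦11, 202↦7.
No residue repeats among the 12 elements, so no pair has difference ≡ 0 (mod 13).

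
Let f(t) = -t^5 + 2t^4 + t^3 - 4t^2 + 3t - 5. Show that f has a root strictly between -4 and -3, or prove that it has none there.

The endpoint values f(-4) = 1391 and f(-3) = 328 are both positive. Claim: f(t) > 0 for every t in (-4, -3).
Shift to the endpoint -3: with t = -3 − u (0 < u < 1), one computes f(-3 − u) = u^5 + 17u^4 + 113u^3 + 365u^2 + 567u + 328.
All 6 nonzero coefficients of this polynomial in u are positive; hence for u > 0 the value is a sum of positive terms (the constant 328 among them).
Therefore f(t) > 0 throughout (-4, -3), and f has no zero there.

No such root exists.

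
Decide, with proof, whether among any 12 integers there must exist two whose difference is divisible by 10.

Each integer lies in one of the 10 residue classes modulo 10.
Since 12 > 10, two of the 12 integers must share a residue class by the pigeonhole principle; call them a and b.
Equal remainders mean a − b ≡ 0 (mod 10), so 10 divides their difference.

True.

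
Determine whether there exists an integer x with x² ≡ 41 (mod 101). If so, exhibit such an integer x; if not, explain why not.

No such integer exists.

Apply Euler's criterion with the prime 101: 41 is a quadratic residue iff 41^50 ≡ 1 (mod 101), and a non-residue iff it is ≡ −1.
Repeated squaring mod 101: 41^2 = 1681 ≡ 65; 41^4 ≡ 65² = 4225 ≡ 84; 41^8 ≡ 84² = 7056 ≡ 87; 41^16 ≡ 87² = 7569 ≡ 95; 41^32 ≡ 95² = 9025 ≡ 36.
Since 50 = 32 + 16 + 2, 41^50 ≡ 36 · 95 · 65; multiplying out mod 101: 36·95 = 3420 ≡ 87, then 87·65 = 5655 ≡ 100. Thus 41^50 ≡ 100 ≡ −1 (mod 101).
By Euler's criterion 41 is a quadratic non-residue mod 101: no x satisfies x² ≡ 41 (mod 101).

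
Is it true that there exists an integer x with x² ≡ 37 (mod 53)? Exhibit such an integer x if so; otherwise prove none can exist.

x = 39

x = 39 works: 39² = 1521, and 1521 − 37 = 1484 = 28·53.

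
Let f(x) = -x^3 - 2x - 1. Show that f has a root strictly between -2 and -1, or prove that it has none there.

Evaluate at the endpoints: f(-2) = 11, f(-1) = 2 — same sign (positive).
The derivative f'(x) = -3x^2 - 2 is a quadratic with discriminant 0² − 4·(-3)·(-2) = -24 < 0; it never vanishes, so it is always negative (sign of the leading coefficient).
Hence f is strictly decreasing on ℝ, and in particular on [-2, -1]. A strictly monotone function with same-sign endpoint values stays positive on the whole interval, so f has no zero in (-2, -1).

No such root exists.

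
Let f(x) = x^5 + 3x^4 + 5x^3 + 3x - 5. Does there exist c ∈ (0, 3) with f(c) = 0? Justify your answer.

f(0) = -5 and f(3) = 625, which have opposite signs.
f is continuous everywhere (it is a polynomial), in particular on [0, 3].
The Intermediate Value Theorem then guarantees some c ∈ (0, 3) with f(c) = 0.

Such a root exists.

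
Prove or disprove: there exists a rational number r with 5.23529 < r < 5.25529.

r = 21/4

Look for a denominator N such that an integer falls strictly between N·5.23529 and N·5.25529. N = 4 works: 4·5.23529 = 20.94116 < 21 < 21.02116 = 4·5.25529.
Hence 21/4 is a rational number with 5.23529 < 21/4 < 5.25529.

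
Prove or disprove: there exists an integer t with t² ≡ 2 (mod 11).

Squares mod 11 repeat after t = 5 (as (−t)² = t²); for t = 0..5 they are 0, 1, 4, 9, 5, 3.
The set of squares mod 11 is therefore {0, 1, 3, 4, 5, 9}, which does not contain 2.
Hence no integer t has t² ≡ 2 (mod 11).

No, no such integer exists.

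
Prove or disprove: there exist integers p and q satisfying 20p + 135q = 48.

Both 20 and 135 are divisible by gcd(20, 135) = 5, hence so is any combination 20p + 135q.
However 48 leaves remainder 3 on division by 5.
Therefore 20p + 135q = 48 has no solution in integers.

No, no such integers exist.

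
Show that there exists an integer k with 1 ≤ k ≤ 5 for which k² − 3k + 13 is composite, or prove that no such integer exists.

No, no such integer k in that range exists.

The values for k = 1, 2, …, 5 are 11, 11, 13, 17, 23, and each of these is prime.
So no value in the range makes the expression composite.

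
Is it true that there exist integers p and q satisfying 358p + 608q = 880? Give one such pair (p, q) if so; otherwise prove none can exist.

Since gcd(358, 608) = 2 and 880 = 2·440, Bézout's identity guarantees a solution.
Dividing through by 2 reduces the equation to 179p + 304q = 440.
Dividing repeatedly: 304 = 1·179 + 125, 179 = 1·125 + 54, 125 = 2·54 + 17, 54 = 3·17 + 3, 17 = 5·3 + 2, 3 = 1·2 + 1, 2 = 2·1 + 0.
Working back up the chain: 1 = 3 − 1·2 = 3 − (17 − 5·3) = −17 + 6·3 = −17 + 6·(54 − 3·17) = 6·54 − 19·17 = 6·54 − 19·(125 − 2·54) = −19·125 + 44·54 = −19·125 + 44·(179 − 1·125) = 44·179 − 63·125 = 44·179 − 63·(304 − 1·179) = −63·304 + 107·179. So 179·107 + 304·(-63) = 1.
Scaling by 440 gives the particular solution (p, q) = (47080, -27720).
Subtracting 154·304 from p and adding 154·179 to q gives the tidier solution (264, -154).
Indeed 358·264 + 608·(-154) = 94512 − 93632 = 880.

p = 264, q = -154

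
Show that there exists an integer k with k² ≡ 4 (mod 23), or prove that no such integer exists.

Take k = 21. Then 21² = 441 = 19·23 + 4, so 21² ≡ 4 (mod 23).

k = 21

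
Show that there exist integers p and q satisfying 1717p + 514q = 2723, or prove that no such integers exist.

p = 509, q = -1695

1717 and 514 are coprime, so 1717p + 514q ranges over all of ℤ.
Dividing repeatedly: 1717 = 3·514 + 175, 514 = 2·175 + 164, 175 = 1·164 + 11, 164 = 14·11 + 10, 11 = 1·10 + 1, 10 = 10·1 + 0.
Working back up the chain: 1 = 11 − 1·10 = 11 − (164 − 14·11) = −164 + 15·11 = −164 + 15·(175 − 1·164) = 15·175 − 16·164 = 15·175 − 16·(514 − 2·175) = −16·514 + 47·175 = −16·514 + 47·(1717 − 3·514) = 47·1717 − 157·514. So 1717·47 + 514·(-157) = 1.
Multiplying through by 2723: p = 47·2723 = 127981, q = (-157)·2723 = -427511 is a solution.
Subtracting 248·514 from p and adding 248·1717 to q gives the tidier solution (509, -1695).
Indeed 1717·509 + 514·(-1695) = 873953 − 871230 = 2723.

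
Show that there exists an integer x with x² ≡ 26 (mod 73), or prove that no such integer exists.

73 is prime, so by Euler's criterion 26 is a square mod 73 iff 26^((73−1)/2) = 26^36 ≡ 1 (mod 73).
Squaring successively (mod 73): 26^2 = 676 ≡ 19; 26^4 ≡ 19² = 361 ≡ 69; 26^8 ≡ 69² = 4761 ≡ 16; 26^16 ≡ 16² = 256 ≡ 37; 26^32 ≡ 37² = 1369 ≡ 55.
Since 36 = 32 + 4, 26^36 ≡ 55 · 69; multiplying out mod 73: 55·69 = 3795 ≡ 72. Thus 26^36 ≡ 72 ≡ −1 (mod 73).
The value −1 means 26 is a non-residue modulo 73, so x² ≡ 26 (mod 73) is impossible.

There is no such integer.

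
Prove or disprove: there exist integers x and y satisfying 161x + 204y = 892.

161 and 204 are coprime, so 161x + 204y ranges over all of ℤ.
Run the Euclidean algorithm on 204 and 161: 204 = 1·161 + 43, 161 = 3·43 + 32, 43 = 1·32 + 11, 32 = 2·11 + 10, 11 = 1·10 + 1, 10 = 10·1 + 0.
Back-substituting, 1 = 11 − 1·10 = 11 − (32 − 2·11) = −32 + 3·11 = −32 + 3·(43 − 1·32) = 3·43 − 4·32 = 3·43 − 4·(161 − 3·43) = −4·161 + 15·43 = −4·161 + 15·(204 − 1·161) = 15·204 − 19·161; that is, 161·(-19) + 204·15 = 1.
Scaling by 892 gives the particular solution (x, y) = (-16948, 13380).
Shifting by a multiple of (204, −161) keeps it a solution: x = -16948 + 84·204 = 188, y = 13380 − 84·161 = -144.
Check: 161·188 + 204·(-144) = 30268 − 29376 = 892. ✓

x = 188, y = -144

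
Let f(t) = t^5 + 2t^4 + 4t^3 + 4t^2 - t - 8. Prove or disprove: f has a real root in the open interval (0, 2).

Such a root exists.

f(0) = -8 and f(2) = 102, which have opposite signs.
f is continuous everywhere (it is a polynomial), in particular on [0, 2].
By the Intermediate Value Theorem, f takes the value 0 somewhere in the open interval.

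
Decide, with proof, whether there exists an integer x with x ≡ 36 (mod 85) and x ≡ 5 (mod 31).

x = 36

Since 85 and 31 share no common factor, CRT says the pair of congruences has a solution (unique mod 2635).
Write x = 36 + 85t and require 36 + 85t ≡ 5 (mod 31), i.e. 85t ≡ 0 (mod 31).
85 ≡ 23 (mod 31), so this reads 23t ≡ 0 (mod 31). t = 0 satisfies this.
Taking t = 0 gives x = 36 + 85·0 = 36.
Verify: 36 = 0·85 + 36 and 36 = 1·31 + 5. ✓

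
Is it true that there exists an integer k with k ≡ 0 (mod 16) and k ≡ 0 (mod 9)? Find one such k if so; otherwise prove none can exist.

Since 16 and 9 share no common factor, CRT says the pair of congruences has a solution (unique mod 144).
Any solution of the first congruence is k = 0 + 16t; substituting into the second, 16t ≡ 0 − 0 ≡ 0 (mod 9).
16 ≡ 7 (mod 9), so this reads 7t ≡ 0 (mod 9). t = 0 satisfies this.
Taking t = 0 gives k = 0 + 16·0 = 0.
Verify: 0 = 0·16 + 0 and 0 = 0·9 + 0. ✓

k = 0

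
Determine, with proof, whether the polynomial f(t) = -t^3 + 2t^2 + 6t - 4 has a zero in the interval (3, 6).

f(3) = 5 and f(6) = -112, which have opposite signs.
Since f is a polynomial it is continuous on [3, 6].
By the Intermediate Value Theorem f must vanish at some point of (3, 6).

Such a root exists.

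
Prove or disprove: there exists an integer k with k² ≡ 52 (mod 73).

Apply Euler's criterion with the prime 73: 52 is a quadratic residue iff 52^36 ≡ 1 (mod 73), and a non-residue iff it is ≡ −1.
Squaring successively (mod 73): 52^2 = 2704 ≡ 3; 52^4 ≡ 3² = 9 ≡ 9; 52^8 ≡ 9² = 81 ≡ 8; 52^16 ≡ 8² = 64 ≡ 64; 52^32 ≡ 64² = 4096 ≡ 8.
Since 36 = 32 + 4, 52^36 ≡ 8 · 9; multiplying out mod 73: 8·9 = 72 ≡ 72. Thus 52^36 ≡ 72 ≡ −1 (mod 73).
By Euler's criterion 52 is a quadratic non-residue mod 73: no k satisfies k² ≡ 52 (mod 73).

No, no such integer exists.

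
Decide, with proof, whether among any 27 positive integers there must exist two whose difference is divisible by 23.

Each integer lies in one of the 23 residue classes modulo 23.
Since 27 > 23, two of the 27 integers must share a residue class by the pigeonhole principle; call them a and b.
Equal remainders mean a − b ≡ 0 (mod 23), so 23 divides their difference.

Yes, this is always true.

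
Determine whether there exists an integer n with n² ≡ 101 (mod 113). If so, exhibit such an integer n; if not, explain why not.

Apply Euler's criterion with the prime 113: 101 is a quadratic residue iff 101^56 ≡ 1 (mod 113), and a non-residue iff it is ≡ −1.
Repeated squaring mod 113: 101^2 = 10201 ≡ 31; 101^4 ≡ 31² = 961 ≡ 57; 101^8 ≡ 57² = 3249 ≡ 85; 101^16 ≡ 85² = 7225 ≡ 106; 101^32 ≡ 106² = 11236 ≡ 49.
Since 56 = 32 + 16 + 8, 101^56 ≡ 49 · 106 · 85; multiplying out mod 113: 49·106 = 5194 ≡ 109, then 109·85 = 9265 ≡ 112. Thus 101^56 ≡ 112 ≡ −1 (mod 113).
By Euler's criterion 101 is a quadratic non-residue mod 113: no n satisfies n² ≡ 101 (mod 113).

No such integer exists.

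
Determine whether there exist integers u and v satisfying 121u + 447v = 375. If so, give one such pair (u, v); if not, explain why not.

u = 258, v = -69

121 and 447 are coprime, so 121u + 447v ranges over all of ℤ.
Euclidean algorithm: 447 = 3·121 + 84, 121 = 1·84 + 37, 84 = 2·37 + 10, 37 = 3·10 + 7, 10 = 1·7 + 3, 7 = 2·3 + 1, 3 = 3·1 + 0.
Unwinding: 1 = 7 − 2·3 = 7 − 2·(10 − 1·7) = −2·10 + 3·7 = −2·10 + 3·(37 − 3·10) = 3·37 − 11·10 = 3·37 − 11·(84 − 2·37) = −11·84 + 25·37 = −11·84 + 25·(121 − 1·84) = 25·121 − 36·84 = 25·121 − 36·(447 − 3·121) = −36·447 + 133·121, i.e. 121·133 + 447·(-36) = 1.
Times 375: 121·49875 + 447·(-13500) = 375, so (49875, -13500) solves it.
The general solution is u = 49875 + 447k, v = -13500 − 121k; taking k = -111 gives the smaller pair u = 258, v = -69.
Check: 121·258 + 447·(-69) = 31218 − 30843 = 375. ✓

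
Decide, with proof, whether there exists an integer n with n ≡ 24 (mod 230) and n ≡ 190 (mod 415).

gcd(230, 415) = 5. If n ≡ 24 (mod 230) and n ≡ 190 (mod 415), then n ≡ 24 (mod 5) and n ≡ 190 (mod 5).
These are incompatible: 24 − 190 = -166 is not divisible by 5.
Hence the system has no solution.

No such integer exists.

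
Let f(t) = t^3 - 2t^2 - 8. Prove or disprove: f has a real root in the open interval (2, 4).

Such a root exists.

f(2) = -8 and f(4) = 24, which have opposite signs.
f is continuous everywhere (it is a polynomial), in particular on [2, 4].
By the Intermediate Value Theorem f must vanish at some point of (2, 4).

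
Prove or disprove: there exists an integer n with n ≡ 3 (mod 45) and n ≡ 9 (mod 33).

n = 273

Here gcd(45, 33) = 3, and both 3 and 9 leave remainder 0 mod 3, so the system is consistent.
List candidates n ≡ 3 (mod 45): 3, 48, 93, 138, 183, 228, 273. Modulo 33 these are 3, 15, 27, 6, 18, 30, 9; 273 gives 9 as required.
Check: 273 mod 45 = 3, 273 mod 33 = 9. ✓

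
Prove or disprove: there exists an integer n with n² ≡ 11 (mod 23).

No such integer exists.

23 is prime, so by Euler's criterion 11 is a square mod 23 iff 11^((23−1)/2) = 11^11 ≡ 1 (mod 23).
Squaring successively (mod 23): 11^2 = 121 ≡ 6; 11^4 ≡ 6² = 36 ≡ 13; 11^8 ≡ 13² = 169 ≡ 8.
Since 11 = 8 + 2 + 1, 11^11 ≡ 8 · 6 · 11; multiplying out mod 23: 8·6 = 48 ≡ 2, then 2·11 = 22 ≡ 22. Thus 11^11 ≡ 22 ≡ −1 (mod 23).
The value −1 means 11 is a non-residue modulo 23, so n² ≡ 11 (mod 23) is impossible.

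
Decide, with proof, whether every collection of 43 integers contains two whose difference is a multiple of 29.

Yes.

Each integer lies in one of the 29 residue classes modulo 29.
With 43 integers and only 29 classes, the pigeonhole principle forces two of them, say a and b, into the same class.
Then a ≡ b (mod 29), i.e. 29 ∣ (a − b).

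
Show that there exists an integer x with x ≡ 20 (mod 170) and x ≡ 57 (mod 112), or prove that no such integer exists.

No, no such integer exists.

Reduce both congruences modulo 2, which divides 170 and 112: they say x ≡ 20 (mod 2) and x ≡ 57 (mod 2).
These are incompatible: 20 − 57 = -37 is not divisible by 2.
So no integer satisfies both congruences.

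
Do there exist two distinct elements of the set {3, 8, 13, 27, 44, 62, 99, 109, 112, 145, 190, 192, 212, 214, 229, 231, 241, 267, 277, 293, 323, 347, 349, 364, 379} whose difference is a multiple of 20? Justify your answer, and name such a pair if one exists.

The pair (3, 323) works.

Both 3 and 323 leave remainder 3 on division by 20; their difference 320 = 16·20 is a multiple of 20.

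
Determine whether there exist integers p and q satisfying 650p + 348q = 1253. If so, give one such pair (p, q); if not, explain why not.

Both 650 and 348 are divisible by gcd(650, 348) = 2, hence so is any combination 650p + 348q.
But 1253 is not a multiple of 2 (it leaves remainder 1).
Hence no integers p, q satisfy the equation.

There are no such integers.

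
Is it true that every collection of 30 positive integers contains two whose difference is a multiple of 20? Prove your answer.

Each integer lies in one of the 20 residue classes modulo 20.
With 30 integers and only 20 classes, the pigeonhole principle forces two of them, say a and b, into the same class.
Then a ≡ b (mod 20), i.e. 20 ∣ (a − b).

Yes.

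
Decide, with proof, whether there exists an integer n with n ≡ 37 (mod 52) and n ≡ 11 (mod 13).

gcd(52, 13) = 13. A simultaneous solution exists iff 37 ≡ 11 (mod 13); here 37 mod 13 = 11 = 11 mod 13, so it does.
The smallest candidate n = 37 works directly: 37 ≡ 11 (mod 13).
Verify: 37 = 0·52 + 37 and 37 = 2·13 + 11. ✓

n = 37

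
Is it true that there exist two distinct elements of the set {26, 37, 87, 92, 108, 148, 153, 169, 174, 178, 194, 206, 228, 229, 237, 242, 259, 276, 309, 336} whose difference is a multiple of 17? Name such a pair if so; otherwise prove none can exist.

37 mod 17 = 3 and 309 mod 17 = 3, so 309 − 37 = 272 = 16·17.

The pair (37, 309) works.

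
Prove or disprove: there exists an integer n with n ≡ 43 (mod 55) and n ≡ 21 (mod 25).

gcd(55, 25) = 5. If n ≡ 43 (mod 55) and n ≡ 21 (mod 25), then n ≡ 43 (mod 5) and n ≡ 21 (mod 5).
But 43 mod 5 = 3 while 21 mod 5 = 1, a contradiction.
Therefore no such n exists.

There is no such integer.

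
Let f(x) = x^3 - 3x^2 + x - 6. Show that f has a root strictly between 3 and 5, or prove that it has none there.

Such a root exists.

f(3) = -3 and f(5) = 49, which have opposite signs.
f is continuous everywhere (it is a polynomial), in particular on [3, 5].
By the Intermediate Value Theorem f must vanish at some point of (3, 5).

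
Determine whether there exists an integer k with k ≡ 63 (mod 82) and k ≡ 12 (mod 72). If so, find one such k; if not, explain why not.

There is no such integer.

Both moduli are multiples of 2 = gcd(82, 72), so any solution would satisfy k ≡ 63 and k ≡ 12 modulo 2 simultaneously.
However 63 ≡ 1 and 12 ≡ 0 (mod 2), and 1 ≠ 0.
Hence the system has no solution.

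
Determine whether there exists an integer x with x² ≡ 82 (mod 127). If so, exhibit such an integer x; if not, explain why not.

x = 35

Take x = 35. Then 35² = 1225 = 9·127 + 82, so 35² ≡ 82 (mod 127).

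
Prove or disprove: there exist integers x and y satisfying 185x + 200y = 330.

Every value of 185x + 200y is a multiple of gcd(185, 200) = 5; since 5 ∣ 330, solutions exist.
Dividing through by 5 reduces the equation to 37x + 40y = 66.
Dividing repeatedly: 40 = 1·37 + 3, 37 = 12·3 + 1, 3 = 3·1 + 0.
Working back up the chain: 1 = 37 − 12·3 = 37 − 12·(40 − 1·37) = −12·40 + 13·37. So 37·13 + 40·(-12) = 1.
Scaling by 66 gives the particular solution (x, y) = (858, -792).
The general solution is x = 858 + 40k, y = -792 − 37k; taking k = -21 gives the smaller pair x = 18, y = -15.
Check: 185·18 + 200·(-15) = 3330 − 3000 = 330. ✓

x = 18, y = -15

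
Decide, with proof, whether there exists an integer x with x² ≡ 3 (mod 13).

Take x = 9. Then 9² = 81 = 6·13 + 3, so 9² ≡ 3 (mod 13).

x = 9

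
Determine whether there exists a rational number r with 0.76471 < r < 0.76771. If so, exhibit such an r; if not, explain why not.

Multiplying by 30: 30·0.76471 = 22.94130 and 30·0.76771 = 23.03130, so the integer 23 lies strictly between them.
Hence 23/30 is a rational number with 0.76471 < 23/30 < 0.76771.

r = 23/30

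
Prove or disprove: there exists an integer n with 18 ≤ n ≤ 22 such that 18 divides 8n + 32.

There is no such integer n in that range.

At n = 18, 8·18 + 32 = 176 ≡ 14 (mod 18), and each step in n adds 8, giving residues 14, 4, 12, 2, 10 for n = 18, 19, …, 22.
Since 0 is absent from this list, 18 ∤ 8n + 32 for every n with 18 ≤ n ≤ 22.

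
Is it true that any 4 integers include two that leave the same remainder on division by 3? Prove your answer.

Yes, this is always true.

Partition the integers by their residue mod 3; there are 3 classes.
Placing 4 integers into 3 classes, some class receives at least two — say a and b.
That is, a and b leave the same remainder on division by 3, as claimed.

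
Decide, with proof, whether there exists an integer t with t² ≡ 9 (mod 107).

t = 104

Take t = 104. Then 104² = 10816 = 101·107 + 9, so 104² ≡ 9 (mod 107).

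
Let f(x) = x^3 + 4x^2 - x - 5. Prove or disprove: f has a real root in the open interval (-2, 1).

Such a root exists.

f(-2) = 5 and f(1) = -1, which have opposite signs.
As a polynomial, f is continuous on every closed interval.
By the Intermediate Value Theorem f must vanish at some point of (-2, 1).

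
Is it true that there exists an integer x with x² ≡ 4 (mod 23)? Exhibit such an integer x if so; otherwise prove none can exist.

Take x = 2. Then 2² = 4, and since 0 ≤ 4 < 23 this is already reduced: 2² ≡ 4 (mod 23).

x = 2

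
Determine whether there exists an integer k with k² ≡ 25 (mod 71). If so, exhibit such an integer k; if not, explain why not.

k = 5

Take k = 5. Then 5² = 25, and since 0 ≤ 25 < 71 this is already reduced: 5² ≡ 25 (mod 71).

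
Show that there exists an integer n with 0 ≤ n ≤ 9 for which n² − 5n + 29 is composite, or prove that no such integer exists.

n = 4

At n = 4: 4² − 5·4 + 29 = 25 = 5·5, which is composite.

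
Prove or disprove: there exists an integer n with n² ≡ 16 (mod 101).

Take n = 4. Then 4² = 16, and since 0 ≤ 16 < 101 this is already reduced: 4² ≡ 16 (mod 101).

n = 4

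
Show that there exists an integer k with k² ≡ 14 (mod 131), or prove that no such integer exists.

131 is prime, so by Euler's criterion 14 is a square mod 131 iff 14^((131−1)/2) = 14^65 ≡ 1 (mod 131).
Repeated squaring mod 131: 14^2 = 196 ≡ 65; 14^4 ≡ 65² = 4225 ≡ 33; 14^8 ≡ 33² = 1089 ≡ 41; 14^16 ≡ 41² = 1681 ≡ 109; 14^32 ≡ 109² = 11881 ≡ 91; 14^64 ≡ 91² = 8281 ≡ 28.
Since 65 = 64 + 1, 14^65 ≡ 28 · 14; multiplying out mod 131: 28·14 = 392 ≡ 130. Thus 14^65 ≡ 130 ≡ −1 (mod 131).
By Euler's criterion 14 is a quadratic non-residue mod 131: no k satisfies k² ≡ 14 (mod 131).

There is no such integer.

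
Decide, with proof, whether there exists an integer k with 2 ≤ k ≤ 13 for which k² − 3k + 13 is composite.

k = 13

At k = 13: 13² − 3·13 + 13 = 143 = 11·13, which is composite.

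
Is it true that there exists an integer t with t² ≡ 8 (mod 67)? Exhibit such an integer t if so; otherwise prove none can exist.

67 is prime, so by Euler's criterion 8 is a square mod 67 iff 8^((67−1)/2) = 8^33 ≡ 1 (mod 67).
Repeated squaring mod 67: 8^2 = 64 ≡ 64; 8^4 ≡ 64² = 4096 ≡ 9; 8^8 ≡ 9² = 81 ≡ 14; 8^16 ≡ 14² = 196 ≡ 62; 8^32 ≡ 62² = 3844 ≡ 25.
Since 33 = 32 + 1, 8^33 ≡ 25 · 8; multiplying out mod 67: 25·8 = 200 ≡ 66. Thus 8^33 ≡ 66 ≡ −1 (mod 67).
By Euler's criterion 8 is a quadratic non-residue mod 67: no t satisfies t² ≡ 8 (mod 67).

No, no such integer exists.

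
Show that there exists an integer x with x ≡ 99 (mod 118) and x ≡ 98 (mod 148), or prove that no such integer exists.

gcd(118, 148) = 2. If x ≡ 99 (mod 118) and x ≡ 98 (mod 148), then x ≡ 99 (mod 2) and x ≡ 98 (mod 2).
But 99 mod 2 = 1 while 98 mod 2 = 0, a contradiction.
So no integer satisfies both congruences.

No such integer exists.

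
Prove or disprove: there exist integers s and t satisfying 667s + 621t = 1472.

gcd(667, 621) = 23, and 23 divides 1472, so integer solutions exist.
Dividing through by 23 reduces the equation to 29s + 27t = 64.
Euclidean algorithm: 29 = 1·27 + 2, 27 = 13·2 + 1, 2 = 2·1 + 0.
Unwinding: 1 = 27 − 13·2 = 27 − 13·(29 − 1·27) = −13·29 + 14·27, i.e. 29·(-13) + 27·14 = 1.
Scaling by 64 gives the particular solution (s, t) = (-832, 896).
Adding 31·27 to s and subtracting 31·29 from t gives the tidier solution (5, -3).
Check: 667·5 + 621·(-3) = 3335 − 1863 = 1472. ✓

s = 5, t = -3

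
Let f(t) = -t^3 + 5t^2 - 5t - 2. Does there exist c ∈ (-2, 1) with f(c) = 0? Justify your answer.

Yes, such a c exists.

f(-2) = 36 and f(1) = -3, which have opposite signs.
As a polynomial, f is continuous on every closed interval.
The Intermediate Value Theorem then guarantees some c ∈ (-2, 1) with f(c) = 0.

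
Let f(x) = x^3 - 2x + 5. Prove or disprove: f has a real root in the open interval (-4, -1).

f(-4) = -51 and f(-1) = 6, which have opposite signs.
f is continuous everywhere (it is a polynomial), in particular on [-4, -1].
By the Intermediate Value Theorem, f takes the value 0 somewhere in the open interval.

Such a root exists.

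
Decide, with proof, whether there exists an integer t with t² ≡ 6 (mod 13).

No such integer exists.

Since (13 − t)² ≡ t² (mod 13), it suffices to square t = 0, 1, …, 6: the residues are 0, 1, 4, 9, 3, 12, 10.
The set of squares mod 13 is therefore {0, 1, 3, 4, 9, 10, 12}, which does not contain 6.
Hence no integer t has t² ≡ 6 (mod 13).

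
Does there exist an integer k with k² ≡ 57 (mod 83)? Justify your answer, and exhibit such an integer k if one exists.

There is no such integer.

Apply Euler's criterion with the prime 83: 57 is a quadratic residue iff 57^41 ≡ 1 (mod 83), and a non-residue iff it is ≡ −1.
Squaring successively (mod 83): 57^2 = 3249 ≡ 12; 57^4 ≡ 12² = 144 ≡ 61; 57^8 ≡ 61² = 3721 ≡ 69; 57^16 ≡ 69² = 4761 ≡ 30; 57^32 ≡ 30² = 900 ≡ 70.
Since 41 = 32 + 8 + 1, 57^41 ≡ 70 · 69 · 57; multiplying out mod 83: 70·69 = 4830 ≡ 16, then 16·57 = 912 ≡ 82. Thus 57^41 ≡ 82 ≡ −1 (mod 83).
The value −1 means 57 is a non-residue modulo 83, so k² ≡ 57 (mod 83) is impossible.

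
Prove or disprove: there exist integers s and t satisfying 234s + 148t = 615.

gcd(234, 148) = 2, so every integer of the form 234s + 148t is a multiple of 2.
But 615 is not a multiple of 2 (it leaves remainder 1).
Therefore 234s + 148t = 615 has no solution in integers.

There are no such integers.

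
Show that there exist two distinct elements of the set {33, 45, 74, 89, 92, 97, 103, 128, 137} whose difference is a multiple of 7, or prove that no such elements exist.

Reduce each element mod 7: 33↦5, 45↦3, 74↦4, 89↦5, 92↦1, 97↦6, 103↦5, 128↦2, 137↦4. The residue 5 repeats (at 33 and 89), and 89 − 33 = 56 = 8·7.

Yes: 33 and 89.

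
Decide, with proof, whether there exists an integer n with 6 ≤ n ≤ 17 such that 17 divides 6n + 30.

n = 12

For n = 6, 7, …, 11 the values 66, 72, 78, 84, 90, 96 are not multiples of 17. n = 12 works, since 6·12 + 30 = 102 = 6·17.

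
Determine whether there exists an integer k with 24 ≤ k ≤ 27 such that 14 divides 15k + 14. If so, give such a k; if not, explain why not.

No such integer k in that range exists.

At k = 24, 15·24 + 14 = 374 ≡ 10 (mod 14), and each step in k adds 15 ≡ 1 (mod 14), giving residues 10, 11, 12, 13 for k = 24, 25, 26, 27.
None is 0, so 14 never divides 15k + 14 on this range.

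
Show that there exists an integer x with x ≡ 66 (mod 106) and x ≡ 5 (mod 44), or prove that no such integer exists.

gcd(106, 44) = 2. If x ≡ 66 (mod 106) and x ≡ 5 (mod 44), then x ≡ 66 (mod 2) and x ≡ 5 (mod 2).
However 66 ≡ 0 and 5 ≡ 1 (mod 2), and 0 ≠ 1.
Hence the system has no solution.

There is no such integer.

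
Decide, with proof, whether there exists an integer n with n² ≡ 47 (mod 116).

No such integer exists.

Since 4 ∣ 116, a solution of n² ≡ 47 (mod 116) would also satisfy n² ≡ 47 ≡ 3 (mod 4).
Since (4 − n)² ≡ n² (mod 4), it suffices to square n = 0, 1, …, 2: the residues are 0, 1, 0.
The set of squares mod 4 is therefore {0, 1}, which does not contain 3.
Hence no integer n has n² ≡ 47 (mod 116).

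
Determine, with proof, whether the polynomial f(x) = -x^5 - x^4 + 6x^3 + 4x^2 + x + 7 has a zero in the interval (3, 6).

f(3) = -116 and f(6) = -7619, both negative, so a sign-change argument is unavailable; we show f keeps this sign on the whole interval.
Substitute x = 3 + u, where 0 < u < 3 on the interval. Expanding, f(3 + u) = -u^5 - 16u^4 - 96u^3 - 266u^2 - 326u - 116.
All 6 nonzero coefficients of this polynomial in u are negative; hence for u > 0 the value is a sum of negative terms (the constant -116 among them).
Therefore f(x) < 0 throughout (3, 6), and f has no zero there.

No such root exists.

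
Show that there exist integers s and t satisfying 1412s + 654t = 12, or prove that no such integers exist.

gcd(1412, 654) = 2, and 2 divides 12, so integer solutions exist.
Dividing through by 2 reduces the equation to 706s + 327t = 6.
Dividing repeatedly: 706 = 2·327 + 52, 327 = 6·52 + 15, 52 = 3·15 + 7, 15 = 2·7 + 1, 7 = 7·1 + 0.
Working back up the chain: 1 = 15 − 2·7 = 15 − 2·(52 − 3·15) = −2·52 + 7·15 = −2·52 + 7·(327 − 6·52) = 7·327 − 44·52 = 7·327 − 44·(706 − 2·327) = −44·706 + 95·327. So 706·(-44) + 327·95 = 1.
Times 6: 706·(-264) + 327·570 = 6, so (-264, 570) solves it.
Shifting by a multiple of (327, −706) keeps it a solution: s = -264 + 1·327 = 63, t = 570 − 1·706 = -136.
Check: 1412·63 + 654·(-136) = 88956 − 88944 = 12. ✓

s = 63, t = -136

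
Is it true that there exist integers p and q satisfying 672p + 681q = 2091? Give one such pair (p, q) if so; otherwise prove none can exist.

p = 146, q = -141

Since gcd(672, 681) = 3 and 2091 = 3·697, Bézout's identity guarantees a solution.
Dividing through by 3 reduces the equation to 224p + 227q = 697.
Euclidean algorithm: 227 = 1·224 + 3, 224 = 74·3 + 2, 3 = 1·2 + 1, 2 = 2·1 + 0.
Unwinding: 1 = 3 − 1·2 = 3 − (224 − 74·3) = −224 + 75·3 = −224 + 75·(227 − 1·224) = 75·227 − 76·224, i.e. 224·(-76) + 227·75 = 1.
Times 697: 224·(-52972) + 227·52275 = 697, so (-52972, 52275) solves it.
Adding 234·227 to p and subtracting 234·224 from q gives the tidier solution (146, -141).
Check: 672·146 + 681·(-141) = 98112 − 96021 = 2091. ✓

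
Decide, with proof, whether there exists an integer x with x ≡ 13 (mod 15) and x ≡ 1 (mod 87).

gcd(15, 87) = 3. A simultaneous solution exists iff 13 ≡ 1 (mod 3); here 13 mod 3 = 1 = 1 mod 3, so it does.
The integers ≡ 13 (mod 15) are 13, 28, 43, 58, 73, 88, …; their remainders mod 87 are 13, 28, 43, 58, 73, 1, so x = 88 is the first that is ≡ 1 (mod 87).
Indeed 88 ≡ 13 (mod 15) and 88 ≡ 1 (mod 87).

x = 88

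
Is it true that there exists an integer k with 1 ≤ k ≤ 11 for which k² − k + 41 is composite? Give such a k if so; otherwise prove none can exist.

No, no such integer k in that range exists.

The values for k = 1, 2, …, 11 are 41, 43, 47, 53, 61, 71, 83, 97, 113, 131, 151, and each of these is prime.
So no value in the range makes the expression composite.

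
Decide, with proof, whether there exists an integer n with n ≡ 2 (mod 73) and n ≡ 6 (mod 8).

gcd(73, 8) = 1, so the Chinese Remainder Theorem guarantees exactly one residue class mod 584 satisfying both.
Any solution of the first congruence is n = 2 + 73t; substituting into the second, 73t ≡ 6 − 2 ≡ 4 (mod 8).
73 ≡ 1 (mod 8), so this reads 1t ≡ 4 (mod 8). So t ≡ 4 (mod 8).
With t = 4: n = 2 + 73·4 = 294.
Indeed 294 ≡ 2 (mod 73) and 294 ≡ 6 (mod 8).

n = 294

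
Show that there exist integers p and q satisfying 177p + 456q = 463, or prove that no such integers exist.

There are no such integers.

Any value of 177p + 456q is a multiple of gcd(177, 456) = 3.
But 463 = 3·154 + 1, so 3 ∤ 463.
Hence no integers p, q satisfy the equation.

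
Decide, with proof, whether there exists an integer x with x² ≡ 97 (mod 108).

x = 23

x = 23 works: 23² = 529, and 529 − 97 = 432 = 4·108.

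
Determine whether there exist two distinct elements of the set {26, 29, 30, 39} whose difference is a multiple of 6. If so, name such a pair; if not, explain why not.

Two integers differ by a multiple of 6 exactly when they have the same residue mod 6. The residues are 26↦2, 29↦5, 30↦0, 39↦3.
No residue repeats among the 4 elements, so no pair has difference ≡ 0 (mod 6).

No, no such pair exists.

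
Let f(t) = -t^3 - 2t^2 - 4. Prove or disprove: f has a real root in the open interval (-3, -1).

Yes, f has a root in the interval.

f(-3) = 5 and f(-1) = -5, which have opposite signs.
Since f is a polynomial it is continuous on [-3, -1].
By the Intermediate Value Theorem, f takes the value 0 somewhere in the open interval.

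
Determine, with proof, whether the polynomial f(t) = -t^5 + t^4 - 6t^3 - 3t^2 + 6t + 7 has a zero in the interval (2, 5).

f(2) = -57 and f(5) = -3288, both negative, so a sign-change argument is unavailable; we show f keeps this sign on the whole interval.
Substitute t = 2 + u, where 0 < u < 3 on the interval. Expanding, f(2 + u) = -u^5 - 9u^4 - 38u^3 - 95u^2 - 126u - 57.
All 6 nonzero coefficients of this polynomial in u are negative; hence for u > 0 the value is a sum of negative terms (the constant -57 among them).
Therefore f(t) < 0 throughout (2, 5), and f has no zero there.

No.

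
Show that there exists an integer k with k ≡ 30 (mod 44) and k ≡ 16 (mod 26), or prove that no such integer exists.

k = 250

gcd(44, 26) = 2. A simultaneous solution exists iff 30 ≡ 16 (mod 2); here 30 mod 2 = 0 = 16 mod 2, so it does.
The integers ≡ 30 (mod 44) are 30, 74, 118, 162, 206, 250, …; their remainders mod 26 are 4, 22, 14, 6, 24, 16, so k = 250 is the first that is ≡ 16 (mod 26).
Indeed 250 ≡ 30 (mod 44) and 250 ≡ 16 (mod 26).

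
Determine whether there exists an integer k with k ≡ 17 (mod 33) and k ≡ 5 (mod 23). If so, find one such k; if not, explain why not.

gcd(33, 23) = 1, so the Chinese Remainder Theorem guarantees exactly one residue class mod 759 satisfying both.
Any solution of the first congruence is k = 17 + 33t; substituting into the second, 33t ≡ 5 − 17 ≡ 11 (mod 23).
33 ≡ 10 (mod 23), so this reads 10t ≡ 11 (mod 23). Invert 10 mod 23 by the Euclidean algorithm: 23 = 2·10 + 3, 10 = 3·3 + 1, 3 = 3·1 + 0; back-substituting, 1 = 10 − 3·3 = 10 − 3·(23 − 2·10) = −3·23 + 7·10. Hence 10·7 ≡ 1, so 10⁻¹ ≡ 7 (mod 23).
Therefore t ≡ 7·11 = 77 ≡ 8 (mod 23).
Taking t = 8 gives k = 17 + 33·8 = 281.
Check: 281 mod 33 = 17, 281 mod 23 = 5. ✓

k = 281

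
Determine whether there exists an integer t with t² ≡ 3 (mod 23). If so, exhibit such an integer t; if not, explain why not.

Take t = 16. Then 16² = 256 = 11·23 + 3, so 16² ≡ 3 (mod 23).

t = 16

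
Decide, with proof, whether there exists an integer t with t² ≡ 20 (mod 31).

Take t = 12. Then 12² = 144 = 4·31 + 20, so 12² ≡ 20 (mod 31).

t = 12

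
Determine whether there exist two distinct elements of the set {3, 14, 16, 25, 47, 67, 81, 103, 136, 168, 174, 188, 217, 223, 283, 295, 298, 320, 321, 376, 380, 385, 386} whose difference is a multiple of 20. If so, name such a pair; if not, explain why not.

Reduce each element mod 20: 3↦3, 14↦14, 16↦16, 25↦5, 47↦7, 67↦7, 81↦1, 103↦3, 136↦16, 168↦8, 174↦14, 188↦8, 217↦17, 223↦3, 283↦3, 295↦15, 298↦18, 320↦0, 321↦1, 376↦16, 380↦0, 385↦5, 386↦6. The residue 3 repeats (at 3 and 103), and 103 − 3 = 100 = 5·20.

The pair (3, 103) works.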